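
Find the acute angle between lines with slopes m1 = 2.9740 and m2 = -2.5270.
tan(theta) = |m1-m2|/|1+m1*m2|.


m1-m2 = 5.501
1+m1*m2 = -6.515298
tan(theta) = |5.501/(-6.515298)| = 0.844321
theta = arctan(|5.501/(-6.515298)|) = 40.1751 degrees (acute angle)

40.1751 degrees


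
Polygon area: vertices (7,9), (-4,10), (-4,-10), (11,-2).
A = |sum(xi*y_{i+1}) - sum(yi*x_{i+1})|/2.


sum(xi*y_{i+1}) = 7*10 - 4*(-10) - 4*(-2) + 11*9 = 217
sum(yi*x_{i+1}) = 9*(-4) + 10*(-4) - 10*11 - 2*7 = -200
Area = |217 + 200|/2 = 417/2 = 208.5000

208.5000 sq units


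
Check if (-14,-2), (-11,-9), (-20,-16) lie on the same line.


-14*(-9+ 16) - 11*(-16+ 2) - 20*(-2+ 9)
= -98 + 154 - 140 = -84

No, not collinear (determinant = -84)


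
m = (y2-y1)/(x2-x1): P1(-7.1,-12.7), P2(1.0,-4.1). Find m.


dy = -4.1 + 12.7 = 8.6
dx = 1.0 + 7.1 = 8.1
m = 8.6/8.1 = 1.0617

m = 1.0617


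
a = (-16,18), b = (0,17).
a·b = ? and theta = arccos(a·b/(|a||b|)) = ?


a·b = -16*0 + 18*17 = 0 + 306 = 306
|a| = sqrt(256+324) = 24.0832
|b| = sqrt(0+289) = 17.0000
cos(theta) = 306/(sqrt(580)*sqrt(289)) = 306/sqrt(167620) = 0.747409
theta = arccos(306/sqrt(167620)) = 41.6335 degrees

a·b = 306, theta = 41.6335 deg


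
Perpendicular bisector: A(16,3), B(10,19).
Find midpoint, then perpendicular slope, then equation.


Midpoint = (13, 11)
Slope of AB = dy/dx = 16/(-6) = -2.6667
Perp slope = -dx/dy = 6/16 = 0.3750
b = My - (perp slope)*Mx = 11 + (-6*13)/16 = 11 - 4.8750 = 6.1250

y = 0.3750x + 6.1250


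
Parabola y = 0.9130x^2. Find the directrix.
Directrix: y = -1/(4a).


a = 0.9130
1/(4a) = 0.2738
directrix: y = -0.2738 = -0.2738

y = -0.2738


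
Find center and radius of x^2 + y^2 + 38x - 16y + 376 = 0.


h = -D/2 = -38/2 = -19
k = -E/2 = 16/2 = 8
r^2 = h^2 + k^2 - F = 361 + 64 - 376 = 49
r = 7

Center (-19, 8), radius = 7


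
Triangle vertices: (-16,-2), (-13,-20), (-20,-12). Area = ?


-16*(-20+ 12) = 128
-13*(-12+ 2) = 130
-20*(-2+ 20) = -360
sum = -102
Area = |-102|/2 = 51.0000

51.0000 sq units


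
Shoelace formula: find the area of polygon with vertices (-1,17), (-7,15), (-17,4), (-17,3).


sum(xi*y_{i+1}) = -1*15 - 7*4 - 17*3 - 17*17 = -383
sum(yi*x_{i+1}) = 17*(-7) + 15*(-17) + 4*(-17) + 3*(-1) = -445
Area = |-383 + 445|/2 = 62/2 = 31.0000

31.0000 sq units


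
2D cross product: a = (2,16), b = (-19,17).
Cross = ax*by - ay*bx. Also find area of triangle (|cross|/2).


cross = 2*17 - 16*(-19) = 34 + 304 = 338
Triangle area = |338|/2 = 338/2 = 169.0000

cross = 338, triangle area = 169.0000


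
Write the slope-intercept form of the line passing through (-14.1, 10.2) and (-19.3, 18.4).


m = (8.2)/(-5.2) = -1.5769
b = y1 - m*x1 = 10.2 - (8.2*(-14.1))/(-5.2) = 10.2 - 22.2346 = -12.0346

y = -1.5769x - 12.0346


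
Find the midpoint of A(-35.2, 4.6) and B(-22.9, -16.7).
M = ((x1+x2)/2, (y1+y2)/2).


Mx = (-35.2 - 22.9)/2 = -58.1/2 = -29.0500
My = (4.6 - 16.7)/2 = -12.1/2 = -6.0500

(-29.0500, -6.0500)


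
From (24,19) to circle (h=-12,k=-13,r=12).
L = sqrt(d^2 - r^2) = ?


d = sqrt((24+ 12)^2 + (19+ 13)^2) = sqrt(1296+1024) = 48.1664
L = sqrt(2320.0000 - 144) = sqrt(2176.0000) = 46.6476

46.6476


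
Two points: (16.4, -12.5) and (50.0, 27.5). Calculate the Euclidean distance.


dx = 50.0 - 16.4 = 33.6
dy = 27.5 + 12.5 = 40.0
d = sqrt(1128.96 + 1600.0) = sqrt(2728.96) = 52.2394

52.2394


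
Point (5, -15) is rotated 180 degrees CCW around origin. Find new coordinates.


cos(180) = -1, sin(180) = 0
x' = 5*(-1) + 15*0 = -5
y' = 5*0 - 15*(-1) = 15

(-5, 15)


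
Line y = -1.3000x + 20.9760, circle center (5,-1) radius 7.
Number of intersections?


Substitute y = -1.3000x + 20.9760: (x-5)^2 + (-1.3000x+20.9760+ 1)^2 = 49
Expand to Ax^2 + Bx + C = 0, where b-k = 21.976
A = 1+m^2 = 2.69
B = 2(m(b-k) - h) = 2(-1.3000*21.976 - 5) = -67.1376
C = h^2 + (b-k)^2 - r^2 = 25 + 482.944576 - 49 = 458.944576
disc = B^2-4AC = 4507.4573 - 4938.2436 = -430.7863
disc < 0

0 intersection points


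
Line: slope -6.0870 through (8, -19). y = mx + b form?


y + 19 = -6.0870(x - 8)
y = -6.0870x - 19 + 6.0870*8
y = -6.0870x + 29.6960

y = -6.0870x + 29.6960


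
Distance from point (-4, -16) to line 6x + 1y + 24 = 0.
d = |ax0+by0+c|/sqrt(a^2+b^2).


|6*(-4) + 1*(-16) + 24| = |-16| = 16
sqrt(36 + 1) = sqrt(37) = 6.0828
d = 16/sqrt(37) = 2.6304

2.6304


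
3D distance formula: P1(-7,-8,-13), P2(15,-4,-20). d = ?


dx=22, dy=4, dz=-7
d = sqrt(484+16+49) = sqrt(549) = 23.4307

23.4307


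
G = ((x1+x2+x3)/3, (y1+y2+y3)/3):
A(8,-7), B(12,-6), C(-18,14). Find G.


Gx = (8+12- 18)/3 = 2/3 = 0.6667
Gy = (-7- 6+14)/3 = 1/3 = 0.3333

G = (0.6667, 0.3333)


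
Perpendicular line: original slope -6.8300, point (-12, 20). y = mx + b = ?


Perpendicular slope = -1/m1 = -1/(-6.8300) = 0.1464
b2 = y0 - m2*x0 = 20 - 12/(-6.8300) = 20 + 1.7570 = 21.7570

y = 0.1464x + 21.7570


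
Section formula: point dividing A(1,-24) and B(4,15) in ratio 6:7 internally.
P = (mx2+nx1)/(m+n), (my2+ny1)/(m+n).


Px = (6*4 + 7*1)/13 = 31/13 = 2.3846
Py = (6*15 + 7*(-24))/13 = -78/13 = -6.0000

P = (2.3846, -6.0000)


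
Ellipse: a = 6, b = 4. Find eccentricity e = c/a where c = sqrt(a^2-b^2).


c = sqrt(36-16) = sqrt(20) = 4.4721
e = c/a = sqrt(20)/6 = 0.7454

e = 0.7454


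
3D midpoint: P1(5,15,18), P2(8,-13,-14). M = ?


Mx = (5+8)/2 = 6.5000
My = (15- 13)/2 = 1.0000
Mz = (18- 14)/2 = 2.0000

M = (6.5000, 1.0000, 2.0000)


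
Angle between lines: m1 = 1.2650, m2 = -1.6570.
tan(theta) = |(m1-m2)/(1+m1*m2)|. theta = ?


m1-m2 = 2.922
1+m1*m2 = -1.096105
tan(theta) = |2.922/(-1.096105)| = 2.665803
theta = arctan(|2.922/(-1.096105)|) = 69.4379 degrees (acute angle)

69.4379 degrees


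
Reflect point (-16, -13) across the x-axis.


Reflection rule for x-axis: (x, -y)
(-16, -13) -> (-16, 13)

(-16, 13)


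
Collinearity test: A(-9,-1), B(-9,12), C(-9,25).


-9*(12-25) - 9*(25+ 1) - 9*(-1-12)
= 117 - 234 + 117 = 0

Yes, collinear (determinant = 0)


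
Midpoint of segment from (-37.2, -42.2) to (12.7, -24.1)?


Mx = (-37.2 + 12.7)/2 = -24.5/2 = -12.2500
My = (-42.2 - 24.1)/2 = -66.3/2 = -33.1500

(-12.2500, -33.1500)


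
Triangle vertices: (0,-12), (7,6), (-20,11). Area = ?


0*(6-11) = 0
7*(11+ 12) = 161
-20*(-12-6) = 360
sum = 521
Area = |521|/2 = 260.5000

260.5000 sq units


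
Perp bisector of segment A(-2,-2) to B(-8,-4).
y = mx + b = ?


Midpoint = (-5, -3)
Slope of AB = dy/dx = -2/(-6) = 0.3333
Perp slope = -dx/dy = -6/2 = -3.0000
b = My - (perp slope)*Mx = -3 + (-6*(-5))/(-2) = -3 - 15.0000 = -18.0000

y = -3.0000x - 18.0000


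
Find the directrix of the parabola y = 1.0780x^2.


a = 1.0780
1/(4a) = 0.2319
directrix: y = -0.2319 = -0.2319

y = -0.2319


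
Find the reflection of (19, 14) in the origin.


Reflection rule for origin: (-x, -y)
(19, 14) -> (-19, -14)

(-19, -14)


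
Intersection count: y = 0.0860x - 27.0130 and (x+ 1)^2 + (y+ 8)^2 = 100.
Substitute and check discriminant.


Substitute y = 0.0860x - 27.0130: (x+ 1)^2 + (0.0860x- 27.0130+ 8)^2 = 100
Expand to Ax^2 + Bx + C = 0, where b-k = -19.013
A = 1+m^2 = 1.007396
B = 2(m(b-k) - h) = 2(0.0860*(-19.013) + 1) = -1.270236
C = h^2 + (b-k)^2 - r^2 = 1 + 361.494169 - 100 = 262.494169
disc = B^2-4AC = 1.6135 - 1057.7423 = -1056.1288
disc < 0

0 intersection points


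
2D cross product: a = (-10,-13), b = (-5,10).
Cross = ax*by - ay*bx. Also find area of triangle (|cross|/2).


cross = -10*10 + 13*(-5) = -100 - 65 = -165
Triangle area = |-165|/2 = 165/2 = 82.5000

cross = -165, triangle area = 82.5000


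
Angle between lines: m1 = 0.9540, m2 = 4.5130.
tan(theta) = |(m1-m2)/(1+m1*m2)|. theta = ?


m1-m2 = -3.559
1+m1*m2 = 5.305402
tan(theta) = |-3.559/5.305402| = 0.670826
theta = arctan(|-3.559/5.305402|) = 33.8547 degrees (acute angle)

33.8547 degrees


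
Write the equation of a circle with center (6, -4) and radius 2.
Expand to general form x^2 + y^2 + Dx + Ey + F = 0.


(x-6)^2 + (y+ 4)^2 = 2^2
D = -2h = -12, E = -2k = 8
F = h^2+k^2-r^2 = 36+16-4 = 48

x^2 + y^2 - 12x + 8y + 48 = 0


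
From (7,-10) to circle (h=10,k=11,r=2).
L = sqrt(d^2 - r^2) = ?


d = sqrt((7-10)^2 + (-10-11)^2) = sqrt(9+441) = 21.2132
L = sqrt(450.0000 - 4) = sqrt(446.0000) = 21.1187

21.1187


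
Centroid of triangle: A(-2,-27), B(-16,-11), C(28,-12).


Gx = (-2- 16+28)/3 = 10/3 = 3.3333
Gy = (-27- 11- 12)/3 = -50/3 = -16.6667

G = (3.3333, -16.6667)


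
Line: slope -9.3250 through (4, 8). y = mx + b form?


y - 8 = -9.3250(x - 4)
y = -9.3250x + 8 + 9.3250*4
y = -9.3250x + 45.3000

y = -9.3250x + 45.3000


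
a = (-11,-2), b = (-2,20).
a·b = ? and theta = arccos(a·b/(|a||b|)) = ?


a·b = -11*(-2) - 2*20 = 22 - 40 = -18
|a| = sqrt(121+4) = 11.1803
|b| = sqrt(4+400) = 20.0998
cos(theta) = -18/(sqrt(125)*sqrt(404)) = -18/sqrt(50500) = -0.080099
theta = arccos(-18/sqrt(50500)) = 94.5943 degrees

a·b = -18, theta = 94.5943 deg


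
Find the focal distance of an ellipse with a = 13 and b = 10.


c^2 = 13^2 - 10^2 = 169 - 100 = 69
c = sqrt(69) = 8.3066

c = 8.3066


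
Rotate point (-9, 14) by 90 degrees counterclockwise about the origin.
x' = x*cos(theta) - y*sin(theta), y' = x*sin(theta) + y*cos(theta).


cos(90) = 0, sin(90) = 1
x' = -9*0 - 14*1 = -14
y' = -9*1 + 14*0 = -9

(-14, -9)


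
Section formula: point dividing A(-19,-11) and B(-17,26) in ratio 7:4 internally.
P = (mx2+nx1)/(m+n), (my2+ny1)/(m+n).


Px = (7*(-17) + 4*(-19))/11 = -195/11 = -17.7273
Py = (7*26 + 4*(-11))/11 = 138/11 = 12.5455

P = (-17.7273, 12.5455)


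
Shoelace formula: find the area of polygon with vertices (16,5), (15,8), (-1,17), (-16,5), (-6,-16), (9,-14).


sum(xi*y_{i+1}) = 16*8 + 15*17 - 1*5 - 16*(-16) - 6*(-14) + 9*5 = 763
sum(yi*x_{i+1}) = 5*15 + 8*(-1) + 17*(-16) + 5*(-6) - 16*9 - 14*16 = -603
Area = |763 + 603|/2 = 1366/2 = 683.0000

683.0000 sq units


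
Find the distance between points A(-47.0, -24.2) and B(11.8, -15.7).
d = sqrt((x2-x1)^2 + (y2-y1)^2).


dx = 11.8 + 47.0 = 58.8
dy = -15.7 + 24.2 = 8.5
d = sqrt(3457.44 + 72.25) = sqrt(3529.69) = 59.4112

59.4112


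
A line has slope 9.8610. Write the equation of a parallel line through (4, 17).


Parallel lines have equal slopes.
m2 = 9.8610
b2 = 17 - 9.8610*4 = -22.4440

y = 9.8610x - 22.4440


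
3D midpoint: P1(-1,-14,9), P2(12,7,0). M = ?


Mx = (-1+12)/2 = 5.5000
My = (-14+7)/2 = -3.5000
Mz = (9+0)/2 = 4.5000

M = (5.5000, -3.5000, 4.5000)


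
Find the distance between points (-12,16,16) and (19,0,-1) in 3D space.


dx=31, dy=-16, dz=-17
d = sqrt(961+256+289) = sqrt(1506) = 38.8072

38.8072


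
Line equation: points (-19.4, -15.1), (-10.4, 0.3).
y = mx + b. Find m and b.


m = (15.4)/(9) = 1.7111
b = y1 - m*x1 = -15.1 - (15.4*(-19.4))/(9) = -15.1 + 33.1956 = 18.0956

y = 1.7111x + 18.0956


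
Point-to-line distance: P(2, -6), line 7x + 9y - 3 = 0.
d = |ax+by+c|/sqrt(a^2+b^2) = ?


|7*2 + 9*(-6) - 3| = |-43| = 43
sqrt(49 + 81) = sqrt(130) = 11.4018
d = 43/sqrt(130) = 3.7713

3.7713


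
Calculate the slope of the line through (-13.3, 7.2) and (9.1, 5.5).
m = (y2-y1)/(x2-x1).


dy = 5.5 - 7.2 = -1.7
dx = 9.1 + 13.3 = 22.4
m = -1.7/22.4 = -0.0759

m = -0.0759


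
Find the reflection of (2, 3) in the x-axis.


Reflection rule for x-axis: (x, -y)
(2, 3) -> (2, -3)

(2, -3)


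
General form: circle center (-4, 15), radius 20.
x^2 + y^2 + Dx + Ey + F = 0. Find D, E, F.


(x+ 4)^2 + (y-15)^2 = 20^2
D = -2h = 8, E = -2k = -30
F = h^2+k^2-r^2 = 16+225-400 = -159

D = 8, E = -30, F = -159


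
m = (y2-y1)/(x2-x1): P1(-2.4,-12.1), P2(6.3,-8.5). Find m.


dy = -8.5 + 12.1 = 3.6
dx = 6.3 + 2.4 = 8.7
m = 3.6/8.7 = 0.4138

m = 0.4138


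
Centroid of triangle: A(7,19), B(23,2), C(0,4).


Gx = (7+23+0)/3 = 30/3 = 10.0000
Gy = (19+2+4)/3 = 25/3 = 8.3333

G = (10.0000, 8.3333)


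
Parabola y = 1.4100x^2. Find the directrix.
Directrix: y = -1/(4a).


a = 1.4100
1/(4a) = 0.1773
directrix: y = -0.1773 = -0.1773

y = -0.1773


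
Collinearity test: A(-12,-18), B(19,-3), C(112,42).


-12*(-3-42) + 19*(42+ 18) + 112*(-18+ 3)
= 540 + 1140 - 1680 = 0

Yes, collinear (determinant = 0)


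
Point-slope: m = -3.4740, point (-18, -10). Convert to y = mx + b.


y + 10 = -3.4740(x + 18)
y = -3.4740x - 10 + 3.4740*(-18)
y = -3.4740x - 72.5320

y = -3.4740x - 72.5320


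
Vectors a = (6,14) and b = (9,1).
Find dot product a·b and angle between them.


a·b = 6*9 + 14*1 = 54 + 14 = 68
|a| = sqrt(36+196) = 15.2315
|b| = sqrt(81+1) = 9.0554
cos(theta) = 68/(sqrt(232)*sqrt(82)) = 68/sqrt(19024) = 0.493013
theta = arccos(68/sqrt(19024)) = 60.4612 degrees

a·b = 68, theta = 60.4612 deg


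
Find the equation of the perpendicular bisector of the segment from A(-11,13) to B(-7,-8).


Midpoint = (-9, 2.5)
Slope of AB = dy/dx = -21/4 = -5.2500
Perp slope = -dx/dy = 4/21 = 0.1905
b = My - (perp slope)*Mx = 2.5 + (4*(-9))/(-21) = 2.5 + 1.7143 = 4.2143

y = 0.1905x + 4.2143


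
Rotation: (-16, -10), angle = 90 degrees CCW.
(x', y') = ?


cos(90) = 0, sin(90) = 1
x' = -16*0 + 10*1 = 10
y' = -16*1 - 10*0 = -16

(10, -16)


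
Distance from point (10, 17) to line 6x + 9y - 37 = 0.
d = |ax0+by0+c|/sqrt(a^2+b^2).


|6*10 + 9*17 - 37| = |176| = 176
sqrt(36 + 81) = sqrt(117) = 10.8167
d = 176/sqrt(117) = 16.2712

16.2712


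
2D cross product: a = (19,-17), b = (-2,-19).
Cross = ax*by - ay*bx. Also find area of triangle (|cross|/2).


cross = 19*(-19) + 17*(-2) = -361 - 34 = -395
Triangle area = |-395|/2 = 395/2 = 197.5000

cross = -395, triangle area = 197.5000


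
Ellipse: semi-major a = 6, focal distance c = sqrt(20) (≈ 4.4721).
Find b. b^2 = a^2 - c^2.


b^2 = 6^2 - (sqrt(20))^2 = 36 - 20 = 16
b = sqrt(16) = 4

b = 4


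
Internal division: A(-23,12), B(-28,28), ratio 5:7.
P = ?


Px = (5*(-28) + 7*(-23))/12 = -301/12 = -25.0833
Py = (5*28 + 7*12)/12 = 224/12 = 18.6667

P = (-25.0833, 18.6667)


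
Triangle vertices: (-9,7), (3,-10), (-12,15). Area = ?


-9*(-10-15) = 225
3*(15-7) = 24
-12*(7+ 10) = -204
sum = 45
Area = |45|/2 = 22.5000

22.5000 sq units


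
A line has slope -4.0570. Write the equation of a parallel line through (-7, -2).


Parallel lines have equal slopes.
m2 = -4.0570
b2 = -2 + 4.0570*(-7) = -30.3990

y = -4.0570x - 30.3990


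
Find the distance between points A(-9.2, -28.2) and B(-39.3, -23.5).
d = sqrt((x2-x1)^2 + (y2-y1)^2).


dx = -39.3 + 9.2 = -30.1
dy = -23.5 + 28.2 = 4.7
d = sqrt(906.01 + 22.09) = sqrt(928.1) = 30.4647

30.4647


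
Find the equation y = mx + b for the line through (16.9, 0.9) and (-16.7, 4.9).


m = (4.0)/(-33.6) = -0.1190
b = y1 - m*x1 = 0.9 - (4.0*16.9)/(-33.6) = 0.9 + 2.0119 = 2.9119

y = -0.1190x + 2.9119


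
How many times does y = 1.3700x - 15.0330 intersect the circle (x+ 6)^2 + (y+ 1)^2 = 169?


Substitute y = 1.3700x - 15.0330: (x+ 6)^2 + (1.3700x- 15.0330+ 1)^2 = 169
Expand to Ax^2 + Bx + C = 0, where b-k = -14.033
A = 1+m^2 = 2.8769
B = 2(m(b-k) - h) = 2(1.3700*(-14.033) + 6) = -26.45042
C = h^2 + (b-k)^2 - r^2 = 36 + 196.925089 - 169 = 63.925089
disc = B^2-4AC = 699.6247 - 735.6244 = -35.9997
disc < 0

0 intersection points


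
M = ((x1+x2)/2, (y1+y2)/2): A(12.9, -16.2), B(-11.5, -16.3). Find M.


Mx = (12.9 - 11.5)/2 = 1.4/2 = 0.7000
My = (-16.2 - 16.3)/2 = -32.5/2 = -16.2500

(0.7000, -16.2500)


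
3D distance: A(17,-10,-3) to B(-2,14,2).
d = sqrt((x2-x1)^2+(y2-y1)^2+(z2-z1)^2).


dx=-19, dy=24, dz=5
d = sqrt(361+576+25) = sqrt(962) = 31.0161

31.0161


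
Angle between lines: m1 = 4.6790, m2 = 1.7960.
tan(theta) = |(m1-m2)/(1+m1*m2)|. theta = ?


m1-m2 = 2.883
1+m1*m2 = 9.403484
tan(theta) = |2.883/9.403484| = 0.306588
theta = arctan(|2.883/9.403484|) = 17.0449 degrees (acute angle)

17.0449 degrees


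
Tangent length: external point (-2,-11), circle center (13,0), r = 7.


d = sqrt((-2-13)^2 + (-11-0)^2) = sqrt(225+121) = 18.6011
L = sqrt(346.0000 - 49) = sqrt(297.0000) = 17.2337

17.2337


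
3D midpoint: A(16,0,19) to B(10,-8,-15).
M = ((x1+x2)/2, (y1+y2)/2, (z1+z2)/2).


Mx = (16+10)/2 = 13.0000
My = (0- 8)/2 = -4.0000
Mz = (19- 15)/2 = 2.0000

M = (13.0000, -4.0000, 2.0000)


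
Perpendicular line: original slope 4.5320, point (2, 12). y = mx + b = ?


Perpendicular slope = -1/m1 = -1/4.5320 = -0.2207
b2 = y0 - m2*x0 = 12 + 2/4.5320 = 12 + 0.4413 = 12.4413

y = -0.2207x + 12.4413


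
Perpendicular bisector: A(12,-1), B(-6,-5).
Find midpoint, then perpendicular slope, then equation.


Midpoint = (3, -3)
Slope of AB = dy/dx = -4/(-18) = 0.2222
Perp slope = -dx/dy = -18/4 = -4.5000
b = My - (perp slope)*Mx = -3 + (-18*3)/(-4) = -3 + 13.5000 = 10.5000

y = -4.5000x + 10.5000


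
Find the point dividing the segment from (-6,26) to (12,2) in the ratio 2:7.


Px = (2*12 + 7*(-6))/9 = -18/9 = -2.0000
Py = (2*2 + 7*26)/9 = 186/9 = 20.6667

P = (-2.0000, 20.6667)


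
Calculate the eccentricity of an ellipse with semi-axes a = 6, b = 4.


c = sqrt(36-16) = sqrt(20) = 4.4721
e = c/a = sqrt(20)/6 = 0.7454

e = 0.7454


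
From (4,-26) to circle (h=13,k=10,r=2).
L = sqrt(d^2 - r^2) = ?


d = sqrt((4-13)^2 + (-26-10)^2) = sqrt(81+1296) = 37.1080
L = sqrt(1377.0000 - 4) = sqrt(1373.0000) = 37.0540

37.0540


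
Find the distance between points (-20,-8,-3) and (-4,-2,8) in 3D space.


dx=16, dy=6, dz=11
d = sqrt(256+36+121) = sqrt(413) = 20.3224

20.3224


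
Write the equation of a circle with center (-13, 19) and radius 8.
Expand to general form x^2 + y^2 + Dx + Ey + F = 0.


(x+ 13)^2 + (y-19)^2 = 8^2
D = -2h = 26, E = -2k = -38
F = h^2+k^2-r^2 = 169+361-64 = 466

x^2 + y^2 + 26x - 38y + 466 = 0


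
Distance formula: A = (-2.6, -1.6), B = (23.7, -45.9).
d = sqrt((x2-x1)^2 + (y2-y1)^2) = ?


dx = 23.7 + 2.6 = 26.3
dy = -45.9 + 1.6 = -44.3
d = sqrt(691.69 + 1962.49) = sqrt(2654.18) = 51.5187

51.5187


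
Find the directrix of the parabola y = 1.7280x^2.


a = 1.7280
1/(4a) = 0.1447
directrix: y = -0.1447 = -0.1447

y = -0.1447


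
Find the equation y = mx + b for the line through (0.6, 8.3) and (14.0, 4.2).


m = (-4.1)/(13.4) = -0.3060
b = y1 - m*x1 = 8.3 - (-4.1*0.6)/(13.4) = 8.3 + 0.1836 = 8.4836

y = -0.3060x + 8.4836


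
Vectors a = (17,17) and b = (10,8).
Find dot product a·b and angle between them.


a·b = 17*10 + 17*8 = 170 + 136 = 306
|a| = sqrt(289+289) = 24.0416
|b| = sqrt(100+64) = 12.8062
cos(theta) = 306/(sqrt(578)*sqrt(164)) = 306/sqrt(94792) = 0.993884
theta = arccos(306/sqrt(94792)) = 6.3402 degrees

a·b = 306, theta = 6.3402 deg


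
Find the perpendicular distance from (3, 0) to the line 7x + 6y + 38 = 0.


|7*3 + 6*0 + 38| = |59| = 59
sqrt(49 + 36) = sqrt(85) = 9.2195
d = 59/sqrt(85) = 6.3994

6.3994


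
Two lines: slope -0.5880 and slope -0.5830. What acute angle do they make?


m1-m2 = -0.005
1+m1*m2 = 1.342804
tan(theta) = |-0.005/1.342804| = 0.003724
theta = arctan(|-0.005/1.342804|) = 0.2133 degrees (acute angle)

0.2133 degrees


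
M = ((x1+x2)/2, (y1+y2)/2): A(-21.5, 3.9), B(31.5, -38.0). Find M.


Mx = (-21.5 + 31.5)/2 = 10.0/2 = 5.0000
My = (3.9 - 38.0)/2 = -34.1/2 = -17.0500

(5.0000, -17.0500)


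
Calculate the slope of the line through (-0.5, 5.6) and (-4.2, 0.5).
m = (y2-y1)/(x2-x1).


dy = 0.5 - 5.6 = -5.1
dx = -4.2 + 0.5 = -3.7
m = -5.1/(-3.7) = 1.3784

m = 1.3784


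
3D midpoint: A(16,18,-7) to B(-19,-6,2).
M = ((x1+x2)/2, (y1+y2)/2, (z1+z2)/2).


Mx = (16- 19)/2 = -1.5000
My = (18- 6)/2 = 6.0000
Mz = (-7+2)/2 = -2.5000

M = (-1.5000, 6.0000, -2.5000)


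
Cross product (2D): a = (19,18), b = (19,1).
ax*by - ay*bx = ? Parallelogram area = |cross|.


cross = 19*1 - 18*19 = 19 - 342 = -323
Parallelogram area = |-323| = 323

cross = -323, parallelogram area = 323


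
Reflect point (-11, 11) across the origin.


Reflection rule for origin: (-x, -y)
(-11, 11) -> (11, -11)

(11, -11)


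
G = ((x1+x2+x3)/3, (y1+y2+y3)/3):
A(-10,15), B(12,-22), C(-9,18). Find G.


Gx = (-10+12- 9)/3 = -7/3 = -2.3333
Gy = (15- 22+18)/3 = 11/3 = 3.6667

G = (-2.3333, 3.6667)


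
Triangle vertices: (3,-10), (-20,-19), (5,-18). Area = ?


3*(-19+ 18) = -3
-20*(-18+ 10) = 160
5*(-10+ 19) = 45
sum = 202
Area = |202|/2 = 101.0000

101.0000 sq units


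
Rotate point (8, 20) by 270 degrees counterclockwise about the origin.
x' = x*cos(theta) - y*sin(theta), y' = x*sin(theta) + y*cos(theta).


cos(270) = 0, sin(270) = -1
x' = 8*0 - 20*(-1) = 20
y' = 8*(-1) + 20*0 = -8

(20, -8)


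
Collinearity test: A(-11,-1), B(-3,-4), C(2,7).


-11*(-4-7) - 3*(7+ 1) + 2*(-1+ 4)
= 121 - 24 + 6 = 103

No, not collinear (determinant = 103)


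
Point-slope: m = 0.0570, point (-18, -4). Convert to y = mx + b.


y + 4 = 0.0570(x + 18)
y = 0.0570x - 4 - 0.0570*(-18)
y = 0.0570x - 2.9740

y = 0.0570x - 2.9740


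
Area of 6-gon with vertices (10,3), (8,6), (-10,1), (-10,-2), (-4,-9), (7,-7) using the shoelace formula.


sum(xi*y_{i+1}) = 10*6 + 8*1 - 10*(-2) - 10*(-9) - 4*(-7) + 7*3 = 227
sum(yi*x_{i+1}) = 3*8 + 6*(-10) + 1*(-10) - 2*(-4) - 9*7 - 7*10 = -171
Area = |227 + 171|/2 = 398/2 = 199.0000

199.0000 sq units


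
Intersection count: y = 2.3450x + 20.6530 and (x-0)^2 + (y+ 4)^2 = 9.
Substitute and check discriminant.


Substitute y = 2.3450x + 20.6530: (x-0)^2 + (2.3450x+20.6530+ 4)^2 = 9
Expand to Ax^2 + Bx + C = 0, where b-k = 24.653
A = 1+m^2 = 6.499025
B = 2(m(b-k) - h) = 2(2.3450*24.653 - 0) = 115.62257
C = h^2 + (b-k)^2 - r^2 = 0 + 607.770409 - 9 = 598.770409
disc = B^2-4AC = 13368.5787 - 15565.6954 = -2197.1167
disc < 0

0 intersection points


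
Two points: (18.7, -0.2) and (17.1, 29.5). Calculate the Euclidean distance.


dx = 17.1 - 18.7 = -1.6
dy = 29.5 + 0.2 = 29.7
d = sqrt(2.56 + 882.09) = sqrt(884.65) = 29.7431

29.7431


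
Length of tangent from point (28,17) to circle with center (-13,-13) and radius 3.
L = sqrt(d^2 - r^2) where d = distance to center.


d = sqrt((28+ 13)^2 + (17+ 13)^2) = sqrt(1681+900) = 50.8035
L = sqrt(2581.0000 - 9) = sqrt(2572.0000) = 50.7149

50.7149


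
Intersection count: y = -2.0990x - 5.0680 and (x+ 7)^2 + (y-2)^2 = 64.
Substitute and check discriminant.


Substitute y = -2.0990x - 5.0680: (x+ 7)^2 + (-2.0990x- 5.0680-2)^2 = 64
Expand to Ax^2 + Bx + C = 0, where b-k = -7.068
A = 1+m^2 = 5.405801
B = 2(m(b-k) - h) = 2(-2.0990*(-7.068) + 7) = 43.671464
C = h^2 + (b-k)^2 - r^2 = 49 + 49.956624 - 64 = 34.956624
disc = B^2-4AC = 1907.1968 - 755.8742 = 1151.3226
disc > 0

2 intersection points


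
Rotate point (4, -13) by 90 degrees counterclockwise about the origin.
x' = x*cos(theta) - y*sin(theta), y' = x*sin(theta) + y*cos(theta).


cos(90) = 0, sin(90) = 1
x' = 4*0 + 13*1 = 13
y' = 4*1 - 13*0 = 4

(13, 4)


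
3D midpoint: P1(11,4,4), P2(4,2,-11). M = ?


Mx = (11+4)/2 = 7.5000
My = (4+2)/2 = 3.0000
Mz = (4- 11)/2 = -3.5000

M = (7.5000, 3.0000, -3.5000)


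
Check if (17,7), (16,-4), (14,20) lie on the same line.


17*(-4-20) + 16*(20-7) + 14*(7+ 4)
= -408 + 208 + 154 = -46

No, not collinear (determinant = -46)


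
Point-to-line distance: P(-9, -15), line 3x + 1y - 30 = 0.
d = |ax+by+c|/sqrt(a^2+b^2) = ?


|3*(-9) + 1*(-15) - 30| = |-72| = 72
sqrt(9 + 1) = sqrt(10) = 3.1623
d = 72/sqrt(10) = 22.7684

22.7684


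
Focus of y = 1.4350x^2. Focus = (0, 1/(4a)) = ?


a = 1.4350
4a = 5.7400
focus = (0, 1/5.7400) = (0, 0.1742)

Focus = (0, 0.1742)


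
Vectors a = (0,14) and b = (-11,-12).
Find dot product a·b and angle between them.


a·b = 0*(-11) + 14*(-12) = 0 - 168 = -168
|a| = sqrt(0+196) = 14.0000
|b| = sqrt(121+144) = 16.2788
cos(theta) = -168/(sqrt(196)*sqrt(265)) = -168/sqrt(51940) = -0.737154
theta = arccos(-168/sqrt(51940)) = 137.4896 degrees

a·b = -168, theta = 137.4896 deg


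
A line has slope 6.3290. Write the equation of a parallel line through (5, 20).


Parallel lines have equal slopes.
m2 = 6.3290
b2 = 20 - 6.3290*5 = -11.6450

y = 6.3290x - 11.6450


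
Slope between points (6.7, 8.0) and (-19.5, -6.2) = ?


dy = -6.2 - 8.0 = -14.2
dx = -19.5 - 6.7 = -26.2
m = -14.2/(-26.2) = 0.5420

m = 0.5420


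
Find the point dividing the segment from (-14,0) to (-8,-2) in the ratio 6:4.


Px = (6*(-8) + 4*(-14))/10 = -104/10 = -10.4000
Py = (6*(-2) + 4*0)/10 = -12/10 = -1.2000

P = (-10.4000, -1.2000)


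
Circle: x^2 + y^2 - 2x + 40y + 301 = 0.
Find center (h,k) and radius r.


h = -D/2 = 2/2 = 1
k = -E/2 = -40/2 = -20
r^2 = h^2 + k^2 - F = 1 + 400 - 301 = 100
r = 10

Center (1, -20), radius = 10


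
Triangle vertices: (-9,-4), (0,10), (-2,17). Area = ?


-9*(10-17) = 63
0*(17+ 4) = 0
-2*(-4-10) = 28
sum = 91
Area = |91|/2 = 45.5000

45.5000 sq units


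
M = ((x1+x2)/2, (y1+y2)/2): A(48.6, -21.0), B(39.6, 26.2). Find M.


Mx = (48.6 + 39.6)/2 = 88.2/2 = 44.1000
My = (-21.0 + 26.2)/2 = 5.2/2 = 2.6000

(44.1000, 2.6000)


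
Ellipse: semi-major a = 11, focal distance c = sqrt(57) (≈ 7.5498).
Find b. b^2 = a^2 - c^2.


b^2 = 11^2 - (sqrt(57))^2 = 121 - 57 = 64
b = sqrt(64) = 8

b = 8


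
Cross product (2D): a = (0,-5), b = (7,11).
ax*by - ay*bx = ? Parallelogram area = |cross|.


cross = 0*11 + 5*7 = 0 + 35 = 35
Parallelogram area = |35| = 35

cross = 35, parallelogram area = 35


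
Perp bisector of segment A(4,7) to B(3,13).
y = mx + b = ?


Midpoint = (3.5, 10)
Slope of AB = dy/dx = 6/(-1) = -6.0000
Perp slope = -dx/dy = 1/6 = 0.1667
b = My - (perp slope)*Mx = 10 + (-1*3.5)/6 = 10 - 0.5833 = 9.4167

y = 0.1667x + 9.4167


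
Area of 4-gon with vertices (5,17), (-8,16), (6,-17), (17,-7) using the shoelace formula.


sum(xi*y_{i+1}) = 5*16 - 8*(-17) + 6*(-7) + 17*17 = 463
sum(yi*x_{i+1}) = 17*(-8) + 16*6 - 17*17 - 7*5 = -364
Area = |463 + 364|/2 = 827/2 = 413.5000

413.5000 sq units


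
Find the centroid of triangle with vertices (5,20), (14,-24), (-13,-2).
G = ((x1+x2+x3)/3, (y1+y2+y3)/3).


Gx = (5+14- 13)/3 = 6/3 = 2.0000
Gy = (20- 24- 2)/3 = -6/3 = -2.0000

G = (2.0000, -2.0000)


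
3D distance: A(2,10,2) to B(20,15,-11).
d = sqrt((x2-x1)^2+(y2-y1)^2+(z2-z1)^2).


dx=18, dy=5, dz=-13
d = sqrt(324+25+169) = sqrt(518) = 22.7596

22.7596


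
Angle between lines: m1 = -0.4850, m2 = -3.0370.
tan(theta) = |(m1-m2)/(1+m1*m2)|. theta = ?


m1-m2 = 2.552
1+m1*m2 = 2.472945
tan(theta) = |2.552/2.472945| = 1.031968
theta = arctan(|2.552/2.472945|) = 45.9013 degrees (acute angle)

45.9013 degrees


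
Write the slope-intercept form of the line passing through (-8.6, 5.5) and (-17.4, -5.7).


m = (-11.2)/(-8.8) = 1.2727
b = y1 - m*x1 = 5.5 - (-11.2*(-8.6))/(-8.8) = 5.5 + 10.9455 = 16.4455

y = 1.2727x + 16.4455


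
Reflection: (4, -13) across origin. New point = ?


Reflection rule for origin: (-x, -y)
(4, -13) -> (-4, 13)

(-4, 13)


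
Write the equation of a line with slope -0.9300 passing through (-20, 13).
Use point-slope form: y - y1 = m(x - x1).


y - 13 = -0.9300(x + 20)
y = -0.9300x + 13 + 0.9300*(-20)
y = -0.9300x - 5.6000

y = -0.9300x - 5.6000


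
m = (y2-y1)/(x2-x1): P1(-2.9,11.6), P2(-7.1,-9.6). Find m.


dy = -9.6 - 11.6 = -21.2
dx = -7.1 + 2.9 = -4.2
m = -21.2/(-4.2) = 5.0476

m = 5.0476


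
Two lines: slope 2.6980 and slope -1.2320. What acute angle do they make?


m1-m2 = 3.93
1+m1*m2 = -2.323936
tan(theta) = |3.93/(-2.323936)| = 1.691096
theta = arctan(|3.93/(-2.323936)|) = 59.4028 degrees (acute angle)

59.4028 degrees


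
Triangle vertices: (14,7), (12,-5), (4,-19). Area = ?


14*(-5+ 19) = 196
12*(-19-7) = -312
4*(7+ 5) = 48
sum = -68
Area = |-68|/2 = 34.0000

34.0000 sq units


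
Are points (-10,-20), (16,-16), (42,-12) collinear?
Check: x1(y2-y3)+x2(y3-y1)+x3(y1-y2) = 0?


-10*(-16+ 12) + 16*(-12+ 20) + 42*(-20+ 16)
= 40 + 128 - 168 = 0

Yes, collinear (determinant = 0)


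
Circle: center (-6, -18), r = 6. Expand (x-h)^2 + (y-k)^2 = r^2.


(x+ 6)^2 + (y+ 18)^2 = 6^2
D = -2h = 12, E = -2k = 36
F = h^2+k^2-r^2 = 36+324-36 = 324

x^2 + y^2 + 12x + 36y + 324 = 0


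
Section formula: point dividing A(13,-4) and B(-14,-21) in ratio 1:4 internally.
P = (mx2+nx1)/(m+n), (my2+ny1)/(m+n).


Px = (1*(-14) + 4*13)/5 = 38/5 = 7.6000
Py = (1*(-21) + 4*(-4))/5 = -37/5 = -7.4000

P = (7.6000, -7.4000)


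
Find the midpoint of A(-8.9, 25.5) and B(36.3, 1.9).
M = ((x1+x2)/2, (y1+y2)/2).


Mx = (-8.9 + 36.3)/2 = 27.4/2 = 13.7000
My = (25.5 + 1.9)/2 = 27.4/2 = 13.7000

(13.7000, 13.7000)


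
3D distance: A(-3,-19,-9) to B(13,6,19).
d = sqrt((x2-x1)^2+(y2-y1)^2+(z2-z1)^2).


dx=16, dy=25, dz=28
d = sqrt(256+625+784) = sqrt(1665) = 40.8044

40.8044


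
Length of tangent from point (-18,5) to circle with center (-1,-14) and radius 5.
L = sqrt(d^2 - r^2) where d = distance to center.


d = sqrt((-18+ 1)^2 + (5+ 14)^2) = sqrt(289+361) = 25.4951
L = sqrt(650.0000 - 25) = sqrt(625.0000) = 25.0000

25.0000


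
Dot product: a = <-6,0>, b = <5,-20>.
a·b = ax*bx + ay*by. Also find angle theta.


a·b = -6*5 + 0*(-20) = -30 + 0 = -30
|a| = sqrt(36+0) = 6.0000
|b| = sqrt(25+400) = 20.6155
cos(theta) = -30/(sqrt(36)*sqrt(425)) = -30/sqrt(15300) = -0.242536
theta = arccos(-30/sqrt(15300)) = 104.0362 degrees

a·b = -30, theta = 104.0362 deg


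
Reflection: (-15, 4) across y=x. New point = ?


Reflection rule for y=x: (y, x)
(-15, 4) -> (4, -15)

(4, -15)


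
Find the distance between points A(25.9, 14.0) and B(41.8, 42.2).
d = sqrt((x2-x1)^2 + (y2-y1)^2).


dx = 41.8 - 25.9 = 15.9
dy = 42.2 - 14.0 = 28.2
d = sqrt(252.81 + 795.24) = sqrt(1048.05) = 32.3736

32.3736


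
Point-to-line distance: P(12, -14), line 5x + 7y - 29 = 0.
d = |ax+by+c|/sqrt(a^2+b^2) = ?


|5*12 + 7*(-14) - 29| = |-67| = 67
sqrt(25 + 49) = sqrt(74) = 8.6023
d = 67/sqrt(74) = 7.7886

7.7886


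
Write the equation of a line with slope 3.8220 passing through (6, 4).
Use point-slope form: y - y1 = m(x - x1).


y - 4 = 3.8220(x - 6)
y = 3.8220x + 4 - 3.8220*6
y = 3.8220x - 18.9320

y = 3.8220x - 18.9320


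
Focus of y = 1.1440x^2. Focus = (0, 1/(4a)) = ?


a = 1.1440
4a = 4.5760
focus = (0, 1/4.5760) = (0, 0.2185)

Focus = (0, 0.2185)


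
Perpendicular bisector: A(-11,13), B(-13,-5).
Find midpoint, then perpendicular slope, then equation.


Midpoint = (-12, 4)
Slope of AB = dy/dx = -18/(-2) = 9.0000
Perp slope = -dx/dy = -2/18 = -0.1111
b = My - (perp slope)*Mx = 4 + (-2*(-12))/(-18) = 4 - 1.3333 = 2.6667

y = -0.1111x + 2.6667


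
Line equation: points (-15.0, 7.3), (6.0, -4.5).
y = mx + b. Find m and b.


m = (-11.8)/(21.0) = -0.5619
b = y1 - m*x1 = 7.3 - (-11.8*(-15.0))/(21.0) = 7.3 - 8.4286 = -1.1286

y = -0.5619x - 1.1286


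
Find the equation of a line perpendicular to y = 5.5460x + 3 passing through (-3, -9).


Perpendicular slope = -1/m1 = -1/5.5460 = -0.1803
b2 = y0 - m2*x0 = -9 - 3/5.5460 = -9 - 0.5409 = -9.5409

y = -0.1803x - 9.5409


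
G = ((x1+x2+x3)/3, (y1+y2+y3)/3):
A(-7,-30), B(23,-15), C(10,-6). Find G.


Gx = (-7+23+10)/3 = 26/3 = 8.6667
Gy = (-30- 15- 6)/3 = -51/3 = -17.0000

G = (8.6667, -17.0000)


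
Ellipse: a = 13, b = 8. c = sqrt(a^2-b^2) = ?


c^2 = 13^2 - 8^2 = 169 - 64 = 105
c = sqrt(105) = 10.2470

c = 10.2470


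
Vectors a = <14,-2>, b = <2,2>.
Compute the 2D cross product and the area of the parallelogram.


cross = 14*2 + 2*2 = 28 + 4 = 32
Parallelogram area = |32| = 32

cross = 32, parallelogram area = 32


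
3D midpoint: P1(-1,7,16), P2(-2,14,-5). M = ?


Mx = (-1- 2)/2 = -1.5000
My = (7+14)/2 = 10.5000
Mz = (16- 5)/2 = 5.5000

M = (-1.5000, 10.5000, 5.5000)


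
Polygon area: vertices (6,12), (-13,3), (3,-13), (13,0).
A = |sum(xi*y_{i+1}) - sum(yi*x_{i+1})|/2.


sum(xi*y_{i+1}) = 6*3 - 13*(-13) + 3*0 + 13*12 = 343
sum(yi*x_{i+1}) = 12*(-13) + 3*3 - 13*13 + 0*6 = -316
Area = |343 + 316|/2 = 659/2 = 329.5000

329.5000 sq units


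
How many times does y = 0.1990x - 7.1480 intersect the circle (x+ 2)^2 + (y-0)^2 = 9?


Substitute y = 0.1990x - 7.1480: (x+ 2)^2 + (0.1990x- 7.1480-0)^2 = 9
Expand to Ax^2 + Bx + C = 0, where b-k = -7.148
A = 1+m^2 = 1.039601
B = 2(m(b-k) - h) = 2(0.1990*(-7.148) + 2) = 1.155096
C = h^2 + (b-k)^2 - r^2 = 4 + 51.093904 - 9 = 46.093904
disc = B^2-4AC = 1.3342 - 191.6771 = -190.3429
disc < 0

0 intersection points


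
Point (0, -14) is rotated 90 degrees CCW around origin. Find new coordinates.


cos(90) = 0, sin(90) = 1
x' = 0*0 + 14*1 = 14
y' = 0*1 - 14*0 = 0

(14, 0)


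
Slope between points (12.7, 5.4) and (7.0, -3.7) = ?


dy = -3.7 - 5.4 = -9.1
dx = 7.0 - 12.7 = -5.7
m = -9.1/(-5.7) = 1.5965

m = 1.5965


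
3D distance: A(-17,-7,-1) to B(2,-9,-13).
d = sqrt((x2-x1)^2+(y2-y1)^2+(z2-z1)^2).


dx=19, dy=-2, dz=-12
d = sqrt(361+4+144) = sqrt(509) = 22.5610

22.5610


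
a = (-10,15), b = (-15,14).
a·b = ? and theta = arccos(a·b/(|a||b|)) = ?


a·b = -10*(-15) + 15*14 = 150 + 210 = 360
|a| = sqrt(100+225) = 18.0278
|b| = sqrt(225+196) = 20.5183
cos(theta) = 360/(sqrt(325)*sqrt(421)) = 360/sqrt(136825) = 0.973240
theta = arccos(360/sqrt(136825)) = 13.2849 degrees

a·b = 360, theta = 13.2849 deg


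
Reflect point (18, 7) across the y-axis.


Reflection rule for y-axis: (-x, y)
(18, 7) -> (-18, 7)

(-18, 7)


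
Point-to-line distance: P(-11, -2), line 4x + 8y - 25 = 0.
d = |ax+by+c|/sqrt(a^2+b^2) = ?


|4*(-11) + 8*(-2) - 25| = |-85| = 85
sqrt(16 + 64) = sqrt(80) = 8.9443
d = 85/sqrt(80) = 9.5033

9.5033


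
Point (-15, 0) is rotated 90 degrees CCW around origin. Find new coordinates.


cos(90) = 0, sin(90) = 1
x' = -15*0 - 0*1 = 0
y' = -15*1 + 0*0 = -15

(0, -15)


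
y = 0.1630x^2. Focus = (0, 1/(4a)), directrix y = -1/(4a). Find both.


a = 0.1630
1/(4a) = 1.5337
Focus = (0, 1.5337)
Directrix: y = -1.5337

Focus = (0, 1.5337), Directrix: y = -1.5337


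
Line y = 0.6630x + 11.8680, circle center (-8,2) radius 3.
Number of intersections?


Substitute y = 0.6630x + 11.8680: (x+ 8)^2 + (0.6630x+11.8680-2)^2 = 9
Expand to Ax^2 + Bx + C = 0, where b-k = 9.868
A = 1+m^2 = 1.439569
B = 2(m(b-k) - h) = 2(0.6630*9.868 + 8) = 29.084968
C = h^2 + (b-k)^2 - r^2 = 64 + 97.377424 - 9 = 152.377424
disc = B^2-4AC = 845.9354 - 877.4313 = -31.4959
disc < 0

0 intersection points


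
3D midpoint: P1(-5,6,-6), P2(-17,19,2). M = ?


Mx = (-5- 17)/2 = -11.0000
My = (6+19)/2 = 12.5000
Mz = (-6+2)/2 = -2.0000

M = (-11.0000, 12.5000, -2.0000)


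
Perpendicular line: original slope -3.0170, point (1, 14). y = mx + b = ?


Perpendicular slope = -1/m1 = -1/(-3.0170) = 0.3315
b2 = y0 - m2*x0 = 14 + 1/(-3.0170) = 14 - 0.3315 = 13.6685

y = 0.3315x + 13.6685


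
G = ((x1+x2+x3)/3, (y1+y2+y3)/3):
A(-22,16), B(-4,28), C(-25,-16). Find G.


Gx = (-22- 4- 25)/3 = -51/3 = -17.0000
Gy = (16+28- 16)/3 = 28/3 = 9.3333

G = (-17.0000, 9.3333)


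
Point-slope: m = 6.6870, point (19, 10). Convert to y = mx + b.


y - 10 = 6.6870(x - 19)
y = 6.6870x + 10 - 6.6870*19
y = 6.6870x - 117.0530

y = 6.6870x - 117.0530


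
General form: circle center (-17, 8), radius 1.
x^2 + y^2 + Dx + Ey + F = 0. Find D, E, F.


(x+ 17)^2 + (y-8)^2 = 1^2
D = -2h = 34, E = -2k = -16
F = h^2+k^2-r^2 = 289+64-1 = 352

D = 34, E = -16, F = 352


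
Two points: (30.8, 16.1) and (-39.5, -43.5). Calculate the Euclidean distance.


dx = -39.5 - 30.8 = -70.3
dy = -43.5 - 16.1 = -59.6
d = sqrt(4942.09 + 3552.16) = sqrt(8494.25) = 92.1643

92.1643


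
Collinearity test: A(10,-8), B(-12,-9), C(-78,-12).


10*(-9+ 12) - 12*(-12+ 8) - 78*(-8+ 9)
= 30 + 48 - 78 = 0

Yes, collinear (determinant = 0)


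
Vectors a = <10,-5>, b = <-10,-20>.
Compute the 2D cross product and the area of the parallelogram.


cross = 10*(-20) + 5*(-10) = -200 - 50 = -250
Parallelogram area = |-250| = 250

cross = -250, parallelogram area = 250


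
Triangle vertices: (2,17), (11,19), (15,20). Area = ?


2*(19-20) = -2
11*(20-17) = 33
15*(17-19) = -30
sum = 1
Area = |1|/2 = 0.5000

0.5000 sq units


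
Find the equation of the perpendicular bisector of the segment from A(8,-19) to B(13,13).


Midpoint = (10.5, -3)
Slope of AB = dy/dx = 32/5 = 6.4000
Perp slope = -dx/dy = -5/32 = -0.1562
b = My - (perp slope)*Mx = -3 + (5*10.5)/32 = -3 + 1.6406 = -1.3594

y = -0.1562x - 1.3594


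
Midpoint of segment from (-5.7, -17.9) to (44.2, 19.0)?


Mx = (-5.7 + 44.2)/2 = 38.5/2 = 19.2500
My = (-17.9 + 19.0)/2 = 1.1/2 = 0.5500

(19.2500, 0.5500)


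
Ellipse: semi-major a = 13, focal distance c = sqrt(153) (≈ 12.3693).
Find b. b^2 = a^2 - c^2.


b^2 = 13^2 - (sqrt(153))^2 = 169 - 153 = 16
b = sqrt(16) = 4

b = 4


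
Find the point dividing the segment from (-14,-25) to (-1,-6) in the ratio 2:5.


Px = (2*(-1) + 5*(-14))/7 = -72/7 = -10.2857
Py = (2*(-6) + 5*(-25))/7 = -137/7 = -19.5714

P = (-10.2857, -19.5714)


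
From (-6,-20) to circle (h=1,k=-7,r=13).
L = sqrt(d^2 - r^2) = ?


d = sqrt((-6-1)^2 + (-20+ 7)^2) = sqrt(49+169) = 14.7648
L = sqrt(218.0000 - 169) = sqrt(49.0000) = 7.0000

7.0000


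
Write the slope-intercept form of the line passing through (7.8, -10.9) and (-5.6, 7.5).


m = (18.4)/(-13.4) = -1.3731
b = y1 - m*x1 = -10.9 - (18.4*7.8)/(-13.4) = -10.9 + 10.7104 = -0.1896

y = -1.3731x - 0.1896


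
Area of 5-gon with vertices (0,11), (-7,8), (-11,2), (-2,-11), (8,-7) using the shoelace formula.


sum(xi*y_{i+1}) = 0*8 - 7*2 - 11*(-11) - 2*(-7) + 8*11 = 209
sum(yi*x_{i+1}) = 11*(-7) + 8*(-11) + 2*(-2) - 11*8 - 7*0 = -257
Area = |209 + 257|/2 = 466/2 = 233.0000

233.0000 sq units


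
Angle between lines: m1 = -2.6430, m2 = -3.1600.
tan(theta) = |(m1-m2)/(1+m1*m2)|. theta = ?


m1-m2 = 0.517
1+m1*m2 = 9.35188
tan(theta) = |0.517/9.35188| = 0.055283
theta = arctan(|0.517/9.35188|) = 3.1643 degrees (acute angle)

3.1643 degrees


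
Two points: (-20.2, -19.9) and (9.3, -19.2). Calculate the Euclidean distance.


dx = 9.3 + 20.2 = 29.5
dy = -19.2 + 19.9 = 0.7
d = sqrt(870.25 + 0.49) = sqrt(870.74) = 29.5083

29.5083


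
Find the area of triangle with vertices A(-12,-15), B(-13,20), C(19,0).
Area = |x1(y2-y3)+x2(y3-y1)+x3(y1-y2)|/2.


-12*(20-0) = -240
-13*(0+ 15) = -195
19*(-15-20) = -665
sum = -1100
Area = |-1100|/2 = 550.0000

550.0000 sq units


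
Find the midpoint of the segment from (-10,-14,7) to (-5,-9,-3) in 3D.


Mx = (-10- 5)/2 = -7.5000
My = (-14- 9)/2 = -11.5000
Mz = (7- 3)/2 = 2.0000

M = (-7.5000, -11.5000, 2.0000)


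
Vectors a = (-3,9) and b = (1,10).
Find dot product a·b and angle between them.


a·b = -3*1 + 9*10 = -3 + 90 = 87
|a| = sqrt(9+81) = 9.4868
|b| = sqrt(1+100) = 10.0499
cos(theta) = 87/(sqrt(90)*sqrt(101)) = 87/sqrt(9090) = 0.912509
theta = arccos(87/sqrt(9090)) = 24.1455 degrees

a·b = 87, theta = 24.1455 deg


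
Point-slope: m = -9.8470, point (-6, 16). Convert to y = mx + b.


y - 16 = -9.8470(x + 6)
y = -9.8470x + 16 + 9.8470*(-6)
y = -9.8470x - 43.0820

y = -9.8470x - 43.0820


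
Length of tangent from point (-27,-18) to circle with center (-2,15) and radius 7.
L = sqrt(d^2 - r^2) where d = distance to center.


d = sqrt((-27+ 2)^2 + (-18-15)^2) = sqrt(625+1089) = 41.4005
L = sqrt(1714.0000 - 49) = sqrt(1665.0000) = 40.8044

40.8044


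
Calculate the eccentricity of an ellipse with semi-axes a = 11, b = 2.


c = sqrt(121-4) = sqrt(117) = 10.8167
e = c/a = sqrt(117)/11 = 0.9833

e = 0.9833


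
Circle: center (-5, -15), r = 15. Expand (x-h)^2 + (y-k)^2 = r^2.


(x+ 5)^2 + (y+ 15)^2 = 15^2
D = -2h = 10, E = -2k = 30
F = h^2+k^2-r^2 = 25+225-225 = 25

x^2 + y^2 + 10x + 30y + 25 = 0


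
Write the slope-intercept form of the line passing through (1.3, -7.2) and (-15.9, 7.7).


m = (14.9)/(-17.2) = -0.8663
b = y1 - m*x1 = -7.2 - (14.9*1.3)/(-17.2) = -7.2 + 1.1262 = -6.0738

y = -0.8663x - 6.0738
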